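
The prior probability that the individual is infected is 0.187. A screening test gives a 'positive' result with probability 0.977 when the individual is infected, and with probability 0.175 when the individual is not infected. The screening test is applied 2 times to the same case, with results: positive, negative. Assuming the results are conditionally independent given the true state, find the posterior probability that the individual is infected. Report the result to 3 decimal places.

With H the event that the individual is infected, the joint likelihood of the observed sequence is P(data|H) = 0.977·0.023 = 0.022471 and P(data|¬H) = 0.175·0.825 = 0.14437.
Bayes: P(H|data) = 0.187·0.022471 / (0.187·0.022471 + 0.813·0.14437) = 0.0042021/0.12158 = 0.0346.

Posterior P(H) ≈ 0.035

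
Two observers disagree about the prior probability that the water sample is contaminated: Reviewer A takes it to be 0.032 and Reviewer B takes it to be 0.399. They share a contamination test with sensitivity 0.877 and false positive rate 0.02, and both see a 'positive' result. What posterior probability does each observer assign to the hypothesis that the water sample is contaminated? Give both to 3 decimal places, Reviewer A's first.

Reviewer A: 0.592; Reviewer B: 0.967

The likelihood ratio for a 'positive' result is 0.877/0.02 = 43.850.
Reviewer A: prior odds 0.032/0.968 = 0.033058; posterior odds 1.4496; posterior probability 0.592.
Reviewer B: prior odds 0.399/0.601 = 0.66389; posterior odds 29.112; posterior probability 0.967.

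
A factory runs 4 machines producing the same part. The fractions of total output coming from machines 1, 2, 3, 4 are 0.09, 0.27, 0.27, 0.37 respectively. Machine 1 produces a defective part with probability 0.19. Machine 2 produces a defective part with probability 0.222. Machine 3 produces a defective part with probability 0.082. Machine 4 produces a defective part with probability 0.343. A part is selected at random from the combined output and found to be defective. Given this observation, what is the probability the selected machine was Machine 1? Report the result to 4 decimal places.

P(defective|M1) = 0.19; P(defective|M2) = 0.222; P(defective|M3) = 0.082; P(defective|M4) = 0.343.
Prior × likelihood for each source: 0.09·0.19=0.01710, 0.27·0.222=0.05994, 0.27·0.082=0.02214, 0.37·0.343=0.1269. Summing gives P(defective) = 0.22609.
P(Machine 1 | defective) = 0.01710 / 0.22609 = 0.0756.

Posterior probability ≈ 0.0756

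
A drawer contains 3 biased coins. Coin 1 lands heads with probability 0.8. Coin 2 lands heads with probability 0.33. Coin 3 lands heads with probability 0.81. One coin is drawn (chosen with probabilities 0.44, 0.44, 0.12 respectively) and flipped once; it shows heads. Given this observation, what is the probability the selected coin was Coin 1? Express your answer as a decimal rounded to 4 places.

Posterior probability ≈ 0.5922

P(heads|C1) = 0.8; P(heads|C2) = 0.33; P(heads|C3) = 0.81.
Prior × likelihood for each source: 0.44·0.8=0.3520, 0.44·0.33=0.1452, 0.12·0.81=0.09720. Summing gives P(heads) = 0.59440.
P(Coin 1 | heads) = 0.3520 / 0.59440 = 0.5922.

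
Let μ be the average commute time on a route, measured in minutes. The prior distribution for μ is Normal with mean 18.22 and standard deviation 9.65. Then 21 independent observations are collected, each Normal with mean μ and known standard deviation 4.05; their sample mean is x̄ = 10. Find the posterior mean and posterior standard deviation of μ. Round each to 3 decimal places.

With known σ, the Normal prior is conjugate. Weight on the data is w = (n/σ²)/(n/σ² + 1/τ₀²) = 1.28029/(1.28029+0.0107385) = 0.99168.
Posterior mean = w·x̄ + (1−w)·μ₀ = 0.99168·10 + 0.0083178·18.22 = 10.068. Posterior variance = 1/(1.28029+0.0107385) = 0.774575, so SD = 0.880.

Posterior mean ≈ 10.068; posterior SD ≈ 0.880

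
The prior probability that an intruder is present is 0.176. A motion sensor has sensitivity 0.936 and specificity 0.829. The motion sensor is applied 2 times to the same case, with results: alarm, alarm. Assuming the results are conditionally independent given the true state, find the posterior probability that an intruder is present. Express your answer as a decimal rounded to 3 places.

With H the event that an intruder is present, the joint likelihood of the observed sequence is P(data|H) = 0.936·0.936 = 0.87610 and P(data|¬H) = 0.171·0.171 = 0.029241.
Bayes: P(H|data) = 0.176·0.87610 / (0.176·0.87610 + 0.824·0.029241) = 0.15419/0.17829 = 0.8649.

Posterior P(H) ≈ 0.865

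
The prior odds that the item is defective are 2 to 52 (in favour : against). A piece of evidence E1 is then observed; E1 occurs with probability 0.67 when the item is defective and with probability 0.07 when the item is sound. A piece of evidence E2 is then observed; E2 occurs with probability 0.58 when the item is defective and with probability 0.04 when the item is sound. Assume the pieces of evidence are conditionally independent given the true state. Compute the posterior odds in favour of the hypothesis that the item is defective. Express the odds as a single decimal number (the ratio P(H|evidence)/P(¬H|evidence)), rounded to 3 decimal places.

Posterior odds ≈ 5.338

Prior odds = 2/52 = 0.038462.
Likelihood ratio for E1 = 0.67/0.07 = 9.5714.
Likelihood ratio for E2 = 0.58/0.04 = 14.500.
Posterior odds = prior odds × LR₁ × LR₂ = 5.3379.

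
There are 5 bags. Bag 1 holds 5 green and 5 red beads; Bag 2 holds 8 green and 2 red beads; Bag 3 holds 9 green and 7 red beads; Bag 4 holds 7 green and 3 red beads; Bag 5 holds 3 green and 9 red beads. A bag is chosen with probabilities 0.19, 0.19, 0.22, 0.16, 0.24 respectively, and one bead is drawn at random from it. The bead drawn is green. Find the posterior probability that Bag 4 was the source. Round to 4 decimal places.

Posterior probability ≈ 0.2064

P(green|Bag 1) = 0.5; P(green|Bag 2) = 0.8; P(green|Bag 3) = 0.5625; P(green|Bag 4) = 0.7; P(green|Bag 5) = 0.25.
Prior × likelihood for each source: 0.19·0.5=0.09500, 0.19·0.8=0.1520, 0.22·0.5625=0.1237, 0.16·0.7=0.1120, 0.24·0.25=0.06000. Summing gives P(green) = 0.54275.
P(Bag 4 | green) = 0.1120 / 0.54275 = 0.2064.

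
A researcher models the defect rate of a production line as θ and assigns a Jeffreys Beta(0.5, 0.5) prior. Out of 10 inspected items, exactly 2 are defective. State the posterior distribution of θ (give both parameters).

Observing 2 successes and 8 failures updates Beta(0.5, 0.5) by adding the success and failure counts to the two shape parameters: α = 0.5+2 = 2.5, β = 0.5+8 = 8.5.

Posterior: Beta(2.5, 8.5)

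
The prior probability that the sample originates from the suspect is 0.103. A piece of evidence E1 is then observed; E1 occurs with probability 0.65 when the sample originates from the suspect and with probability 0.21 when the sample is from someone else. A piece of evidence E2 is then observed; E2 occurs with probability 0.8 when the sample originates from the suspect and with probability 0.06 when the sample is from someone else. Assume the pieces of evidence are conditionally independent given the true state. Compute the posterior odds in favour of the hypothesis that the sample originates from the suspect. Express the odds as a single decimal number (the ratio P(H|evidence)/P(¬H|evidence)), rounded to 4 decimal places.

Posterior odds ≈ 4.7389

Prior odds = 0.103/(1−0.103) = 0.11483. In log-odds, ln(0.11483) = -2.1643.
Add log likelihood ratios: ln(3.0952) + ln(13.333) = 3.7201.
Posterior log-odds = 1.5558, so posterior odds = exp(1.5558) = 4.7389.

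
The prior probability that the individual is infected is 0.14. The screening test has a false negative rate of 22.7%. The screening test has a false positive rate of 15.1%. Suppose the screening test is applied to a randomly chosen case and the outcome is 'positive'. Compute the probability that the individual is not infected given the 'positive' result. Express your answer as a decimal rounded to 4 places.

P(¬H | E) ≈ 0.5454

Write H for 'the individual is infected'. Prior odds H:¬H = 0.14/0.86 = 0.16279. For the 'positive' outcome, the likelihood ratio is 0.773/0.151 = 5.1192.
Posterior odds = 0.16279 × 5.1192 = 0.83336, so P(H|E) = 0.83336/(1+0.83336) = 0.4546. Then P(¬H|E) = 1 − 0.4546 = 0.5454.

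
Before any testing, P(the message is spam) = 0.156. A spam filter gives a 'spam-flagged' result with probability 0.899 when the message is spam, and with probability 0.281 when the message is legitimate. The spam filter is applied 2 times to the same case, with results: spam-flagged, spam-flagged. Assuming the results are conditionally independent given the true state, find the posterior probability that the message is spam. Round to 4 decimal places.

Let H be the event that the message is spam; start with P(H) = 0.156. P('spam-flagged'|H) = 0.899, P('spam-flagged'|¬H) = 0.281.
Update on result 1 ('spam-flagged'): P(H) ← 0.899·0.1560 / (0.899·0.1560 + 0.281·0.8440) = 0.14024/0.37741 = 0.3716.
Update on result 2 ('spam-flagged'): P(H) ← 0.899·0.3716 / (0.899·0.3716 + 0.281·0.6284) = 0.33407/0.51065 = 0.6542.

Posterior P(H) ≈ 0.6542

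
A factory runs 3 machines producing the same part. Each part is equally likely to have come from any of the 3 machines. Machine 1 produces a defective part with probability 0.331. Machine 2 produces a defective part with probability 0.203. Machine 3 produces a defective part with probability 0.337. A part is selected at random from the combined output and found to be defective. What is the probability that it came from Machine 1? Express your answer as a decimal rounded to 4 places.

P(defective|M1) = 0.331; P(defective|M2) = 0.203; P(defective|M3) = 0.337.
Prior × likelihood for each source: 0.333333·0.331=0.1103, 0.333333·0.203=0.06767, 0.333333·0.337=0.1123. Summing gives P(defective) = 0.29033.
P(Machine 1 | defective) = 0.1103 / 0.29033 = 0.3800.

Posterior probability ≈ 0.3800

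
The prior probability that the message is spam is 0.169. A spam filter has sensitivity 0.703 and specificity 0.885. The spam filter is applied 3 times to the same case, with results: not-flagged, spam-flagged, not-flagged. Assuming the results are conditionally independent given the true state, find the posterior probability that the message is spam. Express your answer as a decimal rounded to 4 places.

With H the event that the message is spam, the joint likelihood of the observed sequence is P(data|H) = 0.297·0.703·0.297 = 0.062011 and P(data|¬H) = 0.885·0.115·0.885 = 0.090071.
Bayes: P(H|data) = 0.169·0.062011 / (0.169·0.062011 + 0.831·0.090071) = 0.010480/0.085329 = 0.1228.

Posterior P(H) ≈ 0.1228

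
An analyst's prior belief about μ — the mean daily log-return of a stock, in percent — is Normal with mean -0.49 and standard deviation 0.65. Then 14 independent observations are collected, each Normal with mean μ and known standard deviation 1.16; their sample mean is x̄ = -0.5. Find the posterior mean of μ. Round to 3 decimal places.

With known σ, the Normal prior is conjugate. Weight on the data is w = (n/σ²)/(n/σ² + 1/τ₀²) = 10.4043/(10.4043+2.36686) = 0.81467.
Posterior mean = w·x̄ + (1−w)·μ₀ = 0.81467·-0.5 + 0.18533·-0.49 = -0.498.

Posterior mean ≈ -0.498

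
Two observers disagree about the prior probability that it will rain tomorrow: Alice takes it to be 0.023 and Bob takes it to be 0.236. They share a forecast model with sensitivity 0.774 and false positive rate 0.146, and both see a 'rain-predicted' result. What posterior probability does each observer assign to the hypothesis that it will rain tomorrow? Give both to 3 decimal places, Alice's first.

Alice: 0.111; Bob: 0.621

P('+'|H) = 0.774, P('+'|¬H) = 0.146.
Alice: numerator 0.774·0.023 = 0.017802; evidence = 0.017802+0.146·0.977 = 0.16044; posterior = 0.111.
Bob: numerator 0.774·0.236 = 0.18266; evidence = 0.18266+0.146·0.764 = 0.29421; posterior = 0.621.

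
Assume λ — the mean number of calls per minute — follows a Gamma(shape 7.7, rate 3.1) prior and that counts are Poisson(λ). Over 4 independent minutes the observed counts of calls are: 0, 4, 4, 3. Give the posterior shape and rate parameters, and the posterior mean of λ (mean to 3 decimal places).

The Poisson likelihood adds the total count to the shape and the number of exposure periods to the rate. Here ∑xᵢ = 11 and n = 4, so shape 7.7→18.7 and rate 3.1→7.1.
E[λ | data] = 18.7/7.1 = 2.634.

Posterior: Gamma(shape=18.7, rate=7.1); mean ≈ 2.634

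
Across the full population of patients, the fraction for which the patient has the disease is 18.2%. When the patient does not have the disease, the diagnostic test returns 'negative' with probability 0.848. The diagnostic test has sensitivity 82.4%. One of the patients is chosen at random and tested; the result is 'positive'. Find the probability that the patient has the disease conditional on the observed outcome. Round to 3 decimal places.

P(H | E) ≈ 0.547

Let H be the event that the patient has the disease. P(H) = 0.182, so P(¬H) = 0.818. With E the 'positive' result, P(E|H) = 0.824 and P(E|¬H) = 0.152.
P(E) = 0.824·0.182 + 0.152·0.818 = 0.14997 + 0.12434 = 0.27430.
By Bayes' theorem, P(H|E) = 0.14997 / 0.27430 = 0.547.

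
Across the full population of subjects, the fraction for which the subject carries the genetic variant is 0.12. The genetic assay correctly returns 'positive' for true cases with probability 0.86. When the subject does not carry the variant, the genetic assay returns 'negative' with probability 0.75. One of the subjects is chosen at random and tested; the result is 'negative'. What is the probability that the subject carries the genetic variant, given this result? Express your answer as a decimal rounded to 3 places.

Let H be the event that the subject carries the genetic variant. P(H) = 0.12, so P(¬H) = 0.88. With E the 'negative' result, P(E|H) = 0.14 and P(E|¬H) = 0.75.
P(E) = 0.14·0.12 + 0.75·0.88 = 0.016800 + 0.66000 = 0.67680.
By Bayes' theorem, P(H|E) = 0.016800 / 0.67680 = 0.025.

P(H | E) ≈ 0.025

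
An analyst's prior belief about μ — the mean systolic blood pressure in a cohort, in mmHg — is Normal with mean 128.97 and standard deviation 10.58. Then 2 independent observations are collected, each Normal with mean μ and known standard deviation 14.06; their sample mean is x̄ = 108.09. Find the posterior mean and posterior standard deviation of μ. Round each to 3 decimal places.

Prior precision 1/τ₀² = 1/10.58² = 0.00893364; data precision n/σ² = 2/14.06² = 0.0101172.
Posterior precision = 0.00893364 + 0.0101172 = 0.0190508, giving posterior SD = 1/√0.0190508 = 7.245.
Posterior mean = (0.00893364·128.97 + 0.0101172·108.09) / 0.0190508 = 117.881.

Posterior mean ≈ 117.881; posterior SD ≈ 7.245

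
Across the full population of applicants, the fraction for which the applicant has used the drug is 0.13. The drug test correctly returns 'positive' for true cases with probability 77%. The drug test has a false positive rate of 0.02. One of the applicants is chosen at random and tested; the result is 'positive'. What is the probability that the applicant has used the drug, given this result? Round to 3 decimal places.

P(H | E) ≈ 0.852

Let H be the event that the applicant has used the drug. P(H) = 0.13, so P(¬H) = 0.87. With E the 'positive' result, P(E|H) = 0.77 and P(E|¬H) = 0.02.
P(E) = 0.77·0.13 + 0.02·0.87 = 0.10010 + 0.017400 = 0.11750.
By Bayes' theorem, P(H|E) = 0.10010 / 0.11750 = 0.852.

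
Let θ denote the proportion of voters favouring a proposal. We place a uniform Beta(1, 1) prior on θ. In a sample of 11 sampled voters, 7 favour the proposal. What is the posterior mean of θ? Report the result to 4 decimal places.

Posterior mean ≈ 0.6154

Observing 7 successes and 4 failures updates Beta(1, 1) by adding the success and failure counts to the two shape parameters: α = 1+7 = 8, β = 1+4 = 5.
E[θ | data] = 8/(8+5) = 0.6154.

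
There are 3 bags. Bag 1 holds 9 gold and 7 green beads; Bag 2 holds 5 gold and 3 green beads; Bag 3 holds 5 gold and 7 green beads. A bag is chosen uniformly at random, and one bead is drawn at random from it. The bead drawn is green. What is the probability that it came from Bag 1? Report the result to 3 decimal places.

Posterior probability ≈ 0.313

Tabulate prior·likelihood by source: [1] prior 0.333333, lik 0.4375, product 0.1458; [2] prior 0.333333, lik 0.375, product 0.1250; [3] prior 0.333333, lik 0.5833, product 0.1944.
Normalizing constant = 0.46528; the posterior for Bag 1 is its product over the sum, 0.1458/0.46528 = 0.313.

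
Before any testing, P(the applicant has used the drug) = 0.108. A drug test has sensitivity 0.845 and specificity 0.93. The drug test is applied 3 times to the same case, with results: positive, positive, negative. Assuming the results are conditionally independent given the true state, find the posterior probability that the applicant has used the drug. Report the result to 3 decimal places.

With H the event that the applicant has used the drug, the joint likelihood of the observed sequence is P(data|H) = 0.845·0.845·0.155 = 0.11067 and P(data|¬H) = 0.07·0.07·0.93 = 0.0045570.
Bayes: P(H|data) = 0.108·0.11067 / (0.108·0.11067 + 0.892·0.0045570) = 0.011953/0.016018 = 0.7462.

Posterior P(H) ≈ 0.746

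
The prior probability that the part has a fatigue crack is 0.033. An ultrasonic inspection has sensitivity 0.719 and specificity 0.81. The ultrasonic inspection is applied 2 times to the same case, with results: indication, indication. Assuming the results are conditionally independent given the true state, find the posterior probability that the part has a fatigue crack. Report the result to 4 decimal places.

With H the event that the part has a fatigue crack, the joint likelihood of the observed sequence is P(data|H) = 0.719·0.719 = 0.51696 and P(data|¬H) = 0.19·0.19 = 0.036100.
Bayes: P(H|data) = 0.033·0.51696 / (0.033·0.51696 + 0.967·0.036100) = 0.017060/0.051968 = 0.3283.

Posterior P(H) ≈ 0.3283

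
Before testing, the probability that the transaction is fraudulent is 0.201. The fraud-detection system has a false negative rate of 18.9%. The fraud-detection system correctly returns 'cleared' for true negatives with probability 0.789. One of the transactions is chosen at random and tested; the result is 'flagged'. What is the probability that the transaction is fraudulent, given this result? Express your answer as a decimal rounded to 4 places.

Write H for 'the transaction is fraudulent'. Prior odds H:¬H = 0.201/0.799 = 0.25156. For the 'flagged' outcome, the likelihood ratio is 0.811/0.211 = 3.8436.
Posterior odds = 0.25156 × 3.8436 = 0.96691, so P(H|E) = 0.96691/(1+0.96691) = 0.4916.

P(H | E) ≈ 0.4916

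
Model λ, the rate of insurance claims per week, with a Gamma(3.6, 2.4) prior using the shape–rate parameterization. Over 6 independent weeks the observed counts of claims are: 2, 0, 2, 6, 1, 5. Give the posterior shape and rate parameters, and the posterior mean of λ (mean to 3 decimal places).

Posterior: Gamma(shape=19.6, rate=8.4); mean ≈ 2.333

Total count ∑xᵢ = 16 over n = 6 weeks.
Gamma is conjugate to the Poisson likelihood: posterior is Gamma(shape = 3.6+16 = 19.6, rate = 2.4+6 = 8.4).
Posterior mean = shape/rate = 19.6/8.4 = 2.333.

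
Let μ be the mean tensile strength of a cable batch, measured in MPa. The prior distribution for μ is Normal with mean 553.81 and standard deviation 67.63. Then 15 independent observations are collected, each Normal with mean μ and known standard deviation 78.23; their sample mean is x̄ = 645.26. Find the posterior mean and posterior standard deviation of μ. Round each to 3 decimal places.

With known σ, the Normal prior is conjugate. Weight on the data is w = (n/σ²)/(n/σ² + 1/τ₀²) = 0.00245101/(0.00245101+0.00021864) = 0.91810.
Posterior mean = w·x̄ + (1−w)·μ₀ = 0.91810·645.26 + 0.081897·553.81 = 637.771. Posterior variance = 1/(0.00245101+0.00021864) = 374.582, so SD = 19.354.

Posterior mean ≈ 637.771; posterior SD ≈ 19.354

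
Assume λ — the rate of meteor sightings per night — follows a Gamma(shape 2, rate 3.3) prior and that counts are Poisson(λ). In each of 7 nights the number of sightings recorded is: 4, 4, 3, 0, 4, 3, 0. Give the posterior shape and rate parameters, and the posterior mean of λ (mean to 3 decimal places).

The Poisson likelihood adds the total count to the shape and the number of exposure periods to the rate. Here ∑xᵢ = 18 and n = 7, so shape 2→20 and rate 3.3→10.3.
E[λ | data] = 20/10.3 = 1.942.

Posterior: Gamma(shape=20, rate=10.3); mean ≈ 1.942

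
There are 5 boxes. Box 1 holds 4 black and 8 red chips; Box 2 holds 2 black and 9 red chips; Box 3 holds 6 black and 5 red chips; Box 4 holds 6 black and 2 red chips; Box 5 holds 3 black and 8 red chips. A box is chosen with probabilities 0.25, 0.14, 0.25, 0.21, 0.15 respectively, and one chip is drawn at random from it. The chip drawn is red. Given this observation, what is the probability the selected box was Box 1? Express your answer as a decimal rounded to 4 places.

Posterior probability ≈ 0.2995

P(red|Box 1) = 0.6667; P(red|Box 2) = 0.8182; P(red|Box 3) = 0.4545; P(red|Box 4) = 0.25; P(red|Box 5) = 0.7273.
Prior × likelihood for each source: 0.25·0.6667=0.1667, 0.14·0.8182=0.1145, 0.25·0.4545=0.1136, 0.21·0.25=0.05250, 0.15·0.7273=0.1091. Summing gives P(red) = 0.55644.
P(Box 1 | red) = 0.1667 / 0.55644 = 0.2995.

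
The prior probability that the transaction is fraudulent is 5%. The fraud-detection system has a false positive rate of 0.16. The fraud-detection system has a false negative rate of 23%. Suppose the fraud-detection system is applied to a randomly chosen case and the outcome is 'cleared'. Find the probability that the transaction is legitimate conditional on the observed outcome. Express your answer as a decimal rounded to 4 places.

Let H be the event that the transaction is fraudulent. P(H) = 0.05, so P(¬H) = 0.95. With E the 'cleared' result, P(E|H) = 0.23 and P(E|¬H) = 0.84.
P(E) = 0.23·0.05 + 0.84·0.95 = 0.011500 + 0.79800 = 0.80950.
By Bayes' theorem, P(H|E) = 0.011500 / 0.80950 = 0.0142. Hence P(¬H|E) = 1 − 0.0142 = 0.9858.

P(¬H | E) ≈ 0.9858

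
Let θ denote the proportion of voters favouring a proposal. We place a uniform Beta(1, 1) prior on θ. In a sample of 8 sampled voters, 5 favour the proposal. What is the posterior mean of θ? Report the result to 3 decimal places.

Posterior mean ≈ 0.600

The binomial likelihood is conjugate to the Beta prior: with 5 successes and 3 failures, the posterior is Beta(1+5, 1+3) = Beta(6, 4).
Posterior mean = α/(α+β) = 6/10 = 0.600.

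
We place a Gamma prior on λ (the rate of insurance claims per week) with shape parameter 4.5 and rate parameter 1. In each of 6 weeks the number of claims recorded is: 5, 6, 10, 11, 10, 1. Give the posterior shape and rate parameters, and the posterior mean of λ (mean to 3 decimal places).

Posterior: Gamma(shape=47.5, rate=7); mean ≈ 6.786

The Poisson likelihood adds the total count to the shape and the number of exposure periods to the rate. Here ∑xᵢ = 43 and n = 6, so shape 4.5→47.5 and rate 1→7.
E[λ | data] = 47.5/7 = 6.786.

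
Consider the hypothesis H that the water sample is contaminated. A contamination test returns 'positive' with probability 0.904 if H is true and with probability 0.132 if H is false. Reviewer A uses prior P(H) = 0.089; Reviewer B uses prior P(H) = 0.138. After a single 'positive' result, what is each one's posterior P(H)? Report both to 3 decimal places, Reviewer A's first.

Reviewer A: 0.401; Reviewer B: 0.523

The likelihood ratio for a 'positive' result is 0.904/0.132 = 6.8485.
Reviewer A: prior odds 0.089/0.911 = 0.097695; posterior odds 0.66906; posterior probability 0.401.
Reviewer B: prior odds 0.138/0.862 = 0.16009; posterior odds 1.0964; posterior probability 0.523.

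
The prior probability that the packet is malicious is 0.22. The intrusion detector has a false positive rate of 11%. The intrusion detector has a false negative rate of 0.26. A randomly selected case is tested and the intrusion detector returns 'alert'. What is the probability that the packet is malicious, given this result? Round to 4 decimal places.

P(H | E) ≈ 0.6549

Let H be the event that the packet is malicious. P(H) = 0.22, so P(¬H) = 0.78. With E the 'alert' result, P(E|H) = 0.74 and P(E|¬H) = 0.11.
P(E) = 0.74·0.22 + 0.11·0.78 = 0.16280 + 0.085800 = 0.24860.
By Bayes' theorem, P(H|E) = 0.16280 / 0.24860 = 0.6549.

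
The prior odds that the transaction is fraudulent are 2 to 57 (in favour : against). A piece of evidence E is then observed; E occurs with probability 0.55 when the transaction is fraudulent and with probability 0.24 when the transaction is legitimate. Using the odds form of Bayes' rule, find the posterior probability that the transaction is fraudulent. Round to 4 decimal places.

Prior odds = 2/57 = 0.035088.
Likelihood ratio for E = 0.55/0.24 = 2.2917.
Posterior odds = prior odds × LR = 0.080409.
Posterior probability = odds/(1+odds) = 0.080409/1.0804 = 0.0744.

Posterior probability ≈ 0.0744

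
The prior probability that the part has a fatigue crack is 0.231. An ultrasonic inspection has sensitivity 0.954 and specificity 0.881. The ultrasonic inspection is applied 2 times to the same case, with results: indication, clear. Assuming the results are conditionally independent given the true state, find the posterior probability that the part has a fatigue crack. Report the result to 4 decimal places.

Posterior P(H) ≈ 0.1117

With H the event that the part has a fatigue crack, the joint likelihood of the observed sequence is P(data|H) = 0.954·0.046 = 0.043884 and P(data|¬H) = 0.119·0.881 = 0.10484.
Bayes: P(H|data) = 0.231·0.043884 / (0.231·0.043884 + 0.769·0.10484) = 0.010137/0.090758 = 0.1117.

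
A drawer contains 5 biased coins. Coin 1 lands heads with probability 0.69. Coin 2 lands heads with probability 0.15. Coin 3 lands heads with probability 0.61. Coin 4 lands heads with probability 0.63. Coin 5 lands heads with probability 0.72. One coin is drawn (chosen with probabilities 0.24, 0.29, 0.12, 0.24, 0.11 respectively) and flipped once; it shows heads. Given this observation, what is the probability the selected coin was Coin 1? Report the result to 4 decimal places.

Posterior probability ≈ 0.3230

P(heads|C1) = 0.69; P(heads|C2) = 0.15; P(heads|C3) = 0.61; P(heads|C4) = 0.63; P(heads|C5) = 0.72.
Prior × likelihood for each source: 0.24·0.69=0.1656, 0.29·0.15=0.04350, 0.12·0.61=0.07320, 0.24·0.63=0.1512, 0.11·0.72=0.07920. Summing gives P(heads) = 0.51270.
P(Coin 1 | heads) = 0.1656 / 0.51270 = 0.3230.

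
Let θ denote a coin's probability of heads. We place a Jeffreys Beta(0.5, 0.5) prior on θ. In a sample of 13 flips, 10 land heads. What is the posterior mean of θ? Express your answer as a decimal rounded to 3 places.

Observing 10 successes and 3 failures updates Beta(0.5, 0.5) by adding the success and failure counts to the two shape parameters: α = 0.5+10 = 10.5, β = 0.5+3 = 3.5.
Posterior mean = α/(α+β) = 10.5/14 = 0.750.

Posterior mean ≈ 0.750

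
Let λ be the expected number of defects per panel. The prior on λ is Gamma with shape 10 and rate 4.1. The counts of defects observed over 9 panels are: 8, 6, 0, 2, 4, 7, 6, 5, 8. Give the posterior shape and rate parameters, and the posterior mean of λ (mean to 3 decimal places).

Posterior: Gamma(shape=56, rate=13.1); mean ≈ 4.275

Total count ∑xᵢ = 46 over n = 9 panels.
Gamma is conjugate to the Poisson likelihood: posterior is Gamma(shape = 10+46 = 56, rate = 4.1+9 = 13.1).
E[λ | data] = 56/13.1 = 4.275.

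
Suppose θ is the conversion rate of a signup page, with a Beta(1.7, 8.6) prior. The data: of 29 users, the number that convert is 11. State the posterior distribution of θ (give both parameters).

Posterior: Beta(12.7, 26.6)

The binomial likelihood is conjugate to the Beta prior: with 11 successes and 18 failures, the posterior is Beta(1.7+11, 8.6+18) = Beta(12.7, 26.6).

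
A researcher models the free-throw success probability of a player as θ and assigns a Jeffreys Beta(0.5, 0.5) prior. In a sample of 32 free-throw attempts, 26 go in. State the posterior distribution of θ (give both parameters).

Posterior: Beta(26.5, 6.5)

Observing 26 successes and 6 failures updates Beta(0.5, 0.5) by adding the success and failure counts to the two shape parameters: α = 0.5+26 = 26.5, β = 0.5+6 = 6.5.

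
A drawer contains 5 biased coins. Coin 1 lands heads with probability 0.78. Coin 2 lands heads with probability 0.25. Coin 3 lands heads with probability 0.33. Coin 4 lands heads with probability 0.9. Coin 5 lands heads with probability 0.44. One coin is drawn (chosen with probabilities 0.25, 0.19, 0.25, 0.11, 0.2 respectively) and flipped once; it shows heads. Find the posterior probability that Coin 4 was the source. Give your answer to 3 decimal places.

P(heads|C1) = 0.78; P(heads|C2) = 0.25; P(heads|C3) = 0.33; P(heads|C4) = 0.9; P(heads|C5) = 0.44.
Prior × likelihood for each source: 0.25·0.78=0.1950, 0.19·0.25=0.04750, 0.25·0.33=0.08250, 0.11·0.9=0.09900, 0.2·0.44=0.08800. Summing gives P(heads) = 0.51200.
P(Coin 4 | heads) = 0.09900 / 0.51200 = 0.193.

Posterior probability ≈ 0.193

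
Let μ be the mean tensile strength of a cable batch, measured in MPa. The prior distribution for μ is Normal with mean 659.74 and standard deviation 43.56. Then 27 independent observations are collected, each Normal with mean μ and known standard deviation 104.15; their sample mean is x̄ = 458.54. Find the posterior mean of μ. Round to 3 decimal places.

With known σ, the Normal prior is conjugate. Weight on the data is w = (n/σ²)/(n/σ² + 1/τ₀²) = 0.00248912/(0.00248912+0.00052702) = 0.82527.
Posterior mean = w·x̄ + (1−w)·μ₀ = 0.82527·458.54 + 0.17473·659.74 = 493.696.

Posterior mean ≈ 493.696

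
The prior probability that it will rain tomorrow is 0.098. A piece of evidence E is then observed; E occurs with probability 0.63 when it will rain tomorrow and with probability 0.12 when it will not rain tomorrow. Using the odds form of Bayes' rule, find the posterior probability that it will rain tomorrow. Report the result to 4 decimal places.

Prior odds = 0.098/(1−0.098) = 0.10865.
Likelihood ratio for E = 0.63/0.12 = 5.2500.
Posterior odds = prior odds × LR = 0.57040.
Posterior probability = odds/(1+odds) = 0.57040/1.5704 = 0.3632.

Posterior probability ≈ 0.3632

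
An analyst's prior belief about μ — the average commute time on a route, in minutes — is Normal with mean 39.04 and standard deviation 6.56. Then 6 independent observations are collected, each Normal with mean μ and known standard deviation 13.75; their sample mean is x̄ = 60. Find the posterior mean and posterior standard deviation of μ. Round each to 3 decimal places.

Posterior mean ≈ 51.140; posterior SD ≈ 4.265

With known σ, the Normal prior is conjugate. Weight on the data is w = (n/σ²)/(n/σ² + 1/τ₀²) = 0.0317355/(0.0317355+0.0232377) = 0.57729.
Posterior mean = w·x̄ + (1−w)·μ₀ = 0.57729·60 + 0.42271·39.04 = 51.140. Posterior variance = 1/(0.0317355+0.0232377) = 18.1907, so SD = 4.265.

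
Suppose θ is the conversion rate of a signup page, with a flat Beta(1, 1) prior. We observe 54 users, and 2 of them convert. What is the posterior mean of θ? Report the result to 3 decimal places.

Posterior mean ≈ 0.054

Observing 2 successes and 52 failures updates Beta(1, 1) by adding the success and failure counts to the two shape parameters: α = 1+2 = 3, β = 1+52 = 53.
Posterior mean = α/(α+β) = 3/56 = 0.054.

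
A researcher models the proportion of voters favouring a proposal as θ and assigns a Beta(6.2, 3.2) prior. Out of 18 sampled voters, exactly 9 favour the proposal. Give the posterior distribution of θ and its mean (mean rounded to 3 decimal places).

Posterior: Beta(15.2, 12.2); mean ≈ 0.555

The binomial likelihood is conjugate to the Beta prior: with 9 successes and 9 failures, the posterior is Beta(6.2+9, 3.2+9) = Beta(15.2, 12.2).
Posterior mean = α/(α+β) = 15.2/27.4 = 0.555.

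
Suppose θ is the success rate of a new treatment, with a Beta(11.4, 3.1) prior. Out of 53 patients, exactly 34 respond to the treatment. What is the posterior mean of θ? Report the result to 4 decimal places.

The binomial likelihood is conjugate to the Beta prior: with 34 successes and 19 failures, the posterior is Beta(11.4+34, 3.1+19) = Beta(45.4, 22.1).
E[θ | data] = 45.4/(45.4+22.1) = 0.6726.

Posterior mean ≈ 0.6726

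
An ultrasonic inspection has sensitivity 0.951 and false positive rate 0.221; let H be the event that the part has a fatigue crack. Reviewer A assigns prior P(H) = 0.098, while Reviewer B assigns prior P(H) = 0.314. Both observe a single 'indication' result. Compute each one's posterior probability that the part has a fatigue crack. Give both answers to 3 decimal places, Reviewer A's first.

The likelihood ratio for an 'indication' result is 0.951/0.221 = 4.3032.
Reviewer A: prior odds 0.098/0.902 = 0.10865; posterior odds 0.46753; posterior probability 0.319.
Reviewer B: prior odds 0.314/0.686 = 0.45773; posterior odds 1.9697; posterior probability 0.663.

Reviewer A: 0.319; Reviewer B: 0.663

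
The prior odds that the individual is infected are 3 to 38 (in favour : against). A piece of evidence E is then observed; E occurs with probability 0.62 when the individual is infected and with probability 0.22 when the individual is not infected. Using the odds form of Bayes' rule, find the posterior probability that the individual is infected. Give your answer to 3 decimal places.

Posterior probability ≈ 0.182

Prior odds = 3/38 = 0.078947.
Likelihood ratio for E = 0.62/0.22 = 2.8182.
Posterior odds = prior odds × LR = 0.22249.
Posterior probability = odds/(1+odds) = 0.22249/1.2225 = 0.182.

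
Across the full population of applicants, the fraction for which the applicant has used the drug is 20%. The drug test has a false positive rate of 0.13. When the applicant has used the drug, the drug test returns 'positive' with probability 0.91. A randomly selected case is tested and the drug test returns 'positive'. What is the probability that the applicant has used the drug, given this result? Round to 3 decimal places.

Let H be the event that the applicant has used the drug. P(H) = 0.2, so P(¬H) = 0.8. With E the 'positive' result, P(E|H) = 0.91 and P(E|¬H) = 0.13.
P(E) = 0.91·0.2 + 0.13·0.8 = 0.18200 + 0.10400 = 0.28600.
By Bayes' theorem, P(H|E) = 0.18200 / 0.28600 = 0.636.

P(H | E) ≈ 0.636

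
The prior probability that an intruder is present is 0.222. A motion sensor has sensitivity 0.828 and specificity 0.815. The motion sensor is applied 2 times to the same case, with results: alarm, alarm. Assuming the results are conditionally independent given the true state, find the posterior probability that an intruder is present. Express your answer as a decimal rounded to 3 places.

Posterior P(H) ≈ 0.851

Let H be the event that an intruder is present; start with P(H) = 0.222. P('alarm'|H) = 0.828, P('alarm'|¬H) = 0.185.
Update on result 1 ('alarm'): P(H) ← 0.828·0.2220 / (0.828·0.2220 + 0.185·0.7780) = 0.18382/0.32775 = 0.5608.
Update on result 2 ('alarm'): P(H) ← 0.828·0.5608 / (0.828·0.5608 + 0.185·0.4392) = 0.46438/0.54563 = 0.8511.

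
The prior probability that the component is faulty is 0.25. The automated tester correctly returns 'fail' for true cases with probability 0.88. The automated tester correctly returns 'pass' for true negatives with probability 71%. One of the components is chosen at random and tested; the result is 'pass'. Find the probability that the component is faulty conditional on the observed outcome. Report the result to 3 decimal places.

P(H | E) ≈ 0.053

Write H for 'the component is faulty'. Prior odds H:¬H = 0.25/0.75 = 0.33333. For the 'pass' outcome, the likelihood ratio is 0.12/0.71 = 0.16901.
Posterior odds = 0.33333 × 0.16901 = 0.056338, so P(H|E) = 0.056338/(1+0.056338) = 0.053.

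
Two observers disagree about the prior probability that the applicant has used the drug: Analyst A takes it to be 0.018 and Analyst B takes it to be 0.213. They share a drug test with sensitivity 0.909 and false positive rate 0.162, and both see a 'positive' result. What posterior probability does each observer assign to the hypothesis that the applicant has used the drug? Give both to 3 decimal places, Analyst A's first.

Analyst A: 0.093; Analyst B: 0.603

The likelihood ratio for a 'positive' result is 0.909/0.162 = 5.6111.
Analyst A: prior odds 0.018/0.982 = 0.018330; posterior odds 0.10285; posterior probability 0.093.
Analyst B: prior odds 0.213/0.787 = 0.27065; posterior odds 1.5186; posterior probability 0.603.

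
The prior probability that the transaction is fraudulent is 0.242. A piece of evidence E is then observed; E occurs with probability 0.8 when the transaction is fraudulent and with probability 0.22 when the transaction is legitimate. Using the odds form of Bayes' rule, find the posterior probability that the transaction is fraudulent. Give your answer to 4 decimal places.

Posterior probability ≈ 0.5372

Prior odds = 0.242/(1−0.242) = 0.31926. In log-odds, ln(0.31926) = -1.1417.
Add log likelihood ratio: ln(3.6364) = 1.2910.
Posterior log-odds = 0.14924, so posterior odds = exp(0.14924) = 1.1609. Converting, P(H|E) = 1.1609/2.1609 = 0.5372.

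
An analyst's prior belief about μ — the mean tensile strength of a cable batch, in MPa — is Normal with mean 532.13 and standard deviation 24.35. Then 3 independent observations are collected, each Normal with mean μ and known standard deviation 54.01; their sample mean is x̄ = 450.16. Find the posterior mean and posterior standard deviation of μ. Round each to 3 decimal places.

Posterior mean ≈ 501.080; posterior SD ≈ 19.192

Prior precision 1/τ₀² = 1/24.35² = 0.00168656; data precision n/σ² = 3/54.01² = 0.00102843.
Posterior precision = 0.00168656 + 0.00102843 = 0.00271499, giving posterior SD = 1/√0.00271499 = 19.192.
Posterior mean = (0.00168656·532.13 + 0.00102843·450.16) / 0.00271499 = 501.080.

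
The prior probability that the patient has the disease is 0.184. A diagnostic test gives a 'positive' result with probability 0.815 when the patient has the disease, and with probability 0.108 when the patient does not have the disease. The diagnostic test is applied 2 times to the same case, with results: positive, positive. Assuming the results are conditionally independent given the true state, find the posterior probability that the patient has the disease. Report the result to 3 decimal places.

Posterior P(H) ≈ 0.928

With H the event that the patient has the disease, the joint likelihood of the observed sequence is P(data|H) = 0.815·0.815 = 0.66422 and P(data|¬H) = 0.108·0.108 = 0.011664.
Bayes: P(H|data) = 0.184·0.66422 / (0.184·0.66422 + 0.816·0.011664) = 0.12222/0.13174 = 0.9278.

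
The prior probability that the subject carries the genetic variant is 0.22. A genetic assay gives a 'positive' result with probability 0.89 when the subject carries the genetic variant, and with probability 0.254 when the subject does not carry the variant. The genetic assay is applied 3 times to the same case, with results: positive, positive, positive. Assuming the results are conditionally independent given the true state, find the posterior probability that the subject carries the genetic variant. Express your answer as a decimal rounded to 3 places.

Posterior P(H) ≈ 0.924

Let H be the event that the subject carries the genetic variant; start with P(H) = 0.22. P('positive'|H) = 0.89, P('positive'|¬H) = 0.254.
Update on result 1 ('positive'): P(H) ← 0.89·0.2200 / (0.89·0.2200 + 0.254·0.7800) = 0.19580/0.39392 = 0.4971.
Update on result 2 ('positive'): P(H) ← 0.89·0.4971 / (0.89·0.4971 + 0.254·0.5029) = 0.44238/0.57013 = 0.7759.
Update on result 3 ('positive'): P(H) ← 0.89·0.7759 / (0.89·0.7759 + 0.254·0.2241) = 0.69058/0.74749 = 0.9239.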